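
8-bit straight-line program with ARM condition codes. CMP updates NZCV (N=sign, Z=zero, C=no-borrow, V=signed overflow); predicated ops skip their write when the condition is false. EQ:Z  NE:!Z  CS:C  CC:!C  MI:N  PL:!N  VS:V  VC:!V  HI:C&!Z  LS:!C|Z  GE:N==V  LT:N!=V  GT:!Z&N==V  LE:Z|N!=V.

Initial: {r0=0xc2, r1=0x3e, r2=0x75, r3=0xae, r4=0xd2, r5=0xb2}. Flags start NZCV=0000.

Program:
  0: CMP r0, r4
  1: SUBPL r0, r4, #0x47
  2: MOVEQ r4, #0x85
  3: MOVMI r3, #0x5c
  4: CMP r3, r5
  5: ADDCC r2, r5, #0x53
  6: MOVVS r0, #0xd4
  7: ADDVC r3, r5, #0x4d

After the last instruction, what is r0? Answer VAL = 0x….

0: ✓ CMP  NZCV=1000
1: · SUBPL
2: · MOVEQ
3: ✓ MOVMI  r3←0x5c
4: ✓ CMP  NZCV=1001
5: ✓ ADDCC  r2←0x05
6: ✓ MOVVS  r0←0xd4
7: · ADDVC

VAL = 0xd4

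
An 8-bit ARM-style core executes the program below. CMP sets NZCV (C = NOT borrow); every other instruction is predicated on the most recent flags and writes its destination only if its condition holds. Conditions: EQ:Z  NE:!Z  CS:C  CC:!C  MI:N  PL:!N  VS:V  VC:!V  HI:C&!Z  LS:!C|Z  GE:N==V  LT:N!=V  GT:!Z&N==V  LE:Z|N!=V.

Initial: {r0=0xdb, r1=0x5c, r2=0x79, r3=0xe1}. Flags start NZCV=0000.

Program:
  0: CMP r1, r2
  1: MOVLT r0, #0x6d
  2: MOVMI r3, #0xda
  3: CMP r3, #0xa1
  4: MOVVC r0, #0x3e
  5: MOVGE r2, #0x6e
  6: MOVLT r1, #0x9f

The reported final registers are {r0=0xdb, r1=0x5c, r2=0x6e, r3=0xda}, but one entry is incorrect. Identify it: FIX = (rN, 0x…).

0: ✓ CMP  NZCV=1000
1: ✓ MOVLT  r0←0x6d
2: ✓ MOVMI  r3←0xda
3: ✓ CMP  NZCV=0010
4: ✓ MOVVC  r0←0x3e
5: ✓ MOVGE  r2←0x6e
6: · MOVLT

FIX = (r0, 0x3e)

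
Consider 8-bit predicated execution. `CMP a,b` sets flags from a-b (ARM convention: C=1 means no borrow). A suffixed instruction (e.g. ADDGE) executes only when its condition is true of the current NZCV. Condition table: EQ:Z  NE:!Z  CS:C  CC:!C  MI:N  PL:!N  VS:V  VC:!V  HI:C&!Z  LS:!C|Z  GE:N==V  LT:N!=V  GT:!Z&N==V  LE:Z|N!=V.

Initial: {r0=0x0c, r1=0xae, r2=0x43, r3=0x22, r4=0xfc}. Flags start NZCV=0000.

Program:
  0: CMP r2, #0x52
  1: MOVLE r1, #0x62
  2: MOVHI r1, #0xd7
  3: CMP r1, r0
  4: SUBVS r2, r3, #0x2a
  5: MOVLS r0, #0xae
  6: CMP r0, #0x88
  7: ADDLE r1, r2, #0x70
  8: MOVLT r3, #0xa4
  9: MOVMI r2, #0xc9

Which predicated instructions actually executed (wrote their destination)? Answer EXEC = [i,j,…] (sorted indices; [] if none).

EXEC = [1,9]

[0] flags=1000 → (cmp)
[1] flags=1000 LE?T → r1=0x62
[2] flags=1000 HI?F → skip
[3] flags=0010 → (cmp)
[4] flags=0010 VS?F → skip
[5] flags=0010 LS?F → skip
[6] flags=1001 → (cmp)
[7] flags=1001 LE?F → skip
[8] flags=1001 LT?F → skip
[9] flags=1001 MI?T → r2=0xc9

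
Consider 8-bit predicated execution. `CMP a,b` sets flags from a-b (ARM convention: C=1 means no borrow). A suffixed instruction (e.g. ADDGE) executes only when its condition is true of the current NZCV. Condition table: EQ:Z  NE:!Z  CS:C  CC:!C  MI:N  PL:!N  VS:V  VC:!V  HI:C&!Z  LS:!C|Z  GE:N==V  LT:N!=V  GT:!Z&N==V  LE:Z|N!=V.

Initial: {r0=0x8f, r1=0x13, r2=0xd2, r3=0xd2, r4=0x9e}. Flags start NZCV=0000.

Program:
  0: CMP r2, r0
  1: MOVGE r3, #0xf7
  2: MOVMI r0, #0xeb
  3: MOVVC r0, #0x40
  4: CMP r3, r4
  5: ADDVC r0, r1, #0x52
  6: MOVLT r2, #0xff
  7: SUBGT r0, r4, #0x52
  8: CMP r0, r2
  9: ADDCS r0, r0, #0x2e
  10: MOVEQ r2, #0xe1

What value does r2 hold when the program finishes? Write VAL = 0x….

0: ✓ CMP  NZCV=0010
1: ✓ MOVGE  r3←0xf7
2: · MOVMI
3: ✓ MOVVC  r0←0x40
4: ✓ CMP  NZCV=0010
5: ✓ ADDVC  r0←0x65
6: · MOVLT
7: ✓ SUBGT  r0←0x4c
8: ✓ CMP  NZCV=0000
9: · ADDCS
10: · MOVEQ

VAL = 0xd2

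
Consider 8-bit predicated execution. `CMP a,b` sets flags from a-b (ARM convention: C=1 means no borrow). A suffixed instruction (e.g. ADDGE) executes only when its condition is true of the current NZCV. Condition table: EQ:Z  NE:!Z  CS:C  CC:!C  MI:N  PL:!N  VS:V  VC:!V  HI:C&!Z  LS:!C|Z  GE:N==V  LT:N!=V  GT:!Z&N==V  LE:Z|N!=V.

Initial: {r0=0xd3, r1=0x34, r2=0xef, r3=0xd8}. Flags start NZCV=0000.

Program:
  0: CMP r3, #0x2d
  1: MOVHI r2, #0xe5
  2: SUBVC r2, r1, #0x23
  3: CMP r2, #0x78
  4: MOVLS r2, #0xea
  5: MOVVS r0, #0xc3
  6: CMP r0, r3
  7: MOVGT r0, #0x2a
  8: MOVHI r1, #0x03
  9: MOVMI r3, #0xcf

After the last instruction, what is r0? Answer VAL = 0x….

[0] flags=1010 → (cmp)
[1] flags=1010 HI?T → r2=0xe5
[2] flags=1010 VC?T → r2=0x11
[3] flags=1000 → (cmp)
[4] flags=1000 LS?T → r2=0xea
[5] flags=1000 VS?F → skip
[6] flags=1000 → (cmp)
[7] flags=1000 GT?F → skip
[8] flags=1000 HI?F → skip
[9] flags=1000 MI?T → r3=0xcf

VAL = 0xd3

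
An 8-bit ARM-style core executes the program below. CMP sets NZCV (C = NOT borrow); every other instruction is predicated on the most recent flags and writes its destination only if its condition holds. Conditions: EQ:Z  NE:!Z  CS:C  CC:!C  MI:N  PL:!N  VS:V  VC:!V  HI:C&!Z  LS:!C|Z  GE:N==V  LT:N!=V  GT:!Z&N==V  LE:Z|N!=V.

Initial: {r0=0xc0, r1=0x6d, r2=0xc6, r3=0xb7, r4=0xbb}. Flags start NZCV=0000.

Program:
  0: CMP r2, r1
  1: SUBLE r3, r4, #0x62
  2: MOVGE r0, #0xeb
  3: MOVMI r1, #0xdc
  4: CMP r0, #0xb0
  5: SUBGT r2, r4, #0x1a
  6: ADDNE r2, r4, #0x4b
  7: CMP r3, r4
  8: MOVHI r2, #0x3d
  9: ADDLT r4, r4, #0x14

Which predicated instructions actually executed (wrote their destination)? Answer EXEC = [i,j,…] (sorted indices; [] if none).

[0] flags=0011 → (cmp)
[1] flags=0011 LE?T → r3=0x59
[2] flags=0011 GE?F → skip
[3] flags=0011 MI?F → skip
[4] flags=0010 → (cmp)
[5] flags=0010 GT?T → r2=0xa1
[6] flags=0010 NE?T → r2=0x06
[7] flags=1001 → (cmp)
[8] flags=1001 HI?F → skip
[9] flags=1001 LT?F → skip

EXEC = [1,5,6]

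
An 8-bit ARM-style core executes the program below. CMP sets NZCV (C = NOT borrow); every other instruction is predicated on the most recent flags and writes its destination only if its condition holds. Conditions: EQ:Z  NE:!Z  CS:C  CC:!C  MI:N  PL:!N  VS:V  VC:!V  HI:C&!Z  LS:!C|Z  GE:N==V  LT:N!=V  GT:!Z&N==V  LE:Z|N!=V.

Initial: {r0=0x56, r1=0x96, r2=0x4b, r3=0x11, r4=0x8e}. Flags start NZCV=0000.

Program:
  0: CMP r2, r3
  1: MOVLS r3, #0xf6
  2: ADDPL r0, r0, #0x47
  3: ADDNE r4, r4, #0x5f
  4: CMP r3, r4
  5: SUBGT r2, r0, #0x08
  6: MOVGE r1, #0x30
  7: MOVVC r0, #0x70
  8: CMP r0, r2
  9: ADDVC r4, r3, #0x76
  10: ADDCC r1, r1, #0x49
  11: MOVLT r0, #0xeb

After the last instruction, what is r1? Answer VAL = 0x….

0: ✓ CMP  NZCV=0010
1: · MOVLS
2: ✓ ADDPL  r0←0x9d
3: ✓ ADDNE  r4←0xed
4: ✓ CMP  NZCV=0000
5: ✓ SUBGT  r2←0x95
6: ✓ MOVGE  r1←0x30
7: ✓ MOVVC  r0←0x70
8: ✓ CMP  NZCV=1001
9: · ADDVC
10: ✓ ADDCC  r1←0x79
11: · MOVLT

VAL = 0x79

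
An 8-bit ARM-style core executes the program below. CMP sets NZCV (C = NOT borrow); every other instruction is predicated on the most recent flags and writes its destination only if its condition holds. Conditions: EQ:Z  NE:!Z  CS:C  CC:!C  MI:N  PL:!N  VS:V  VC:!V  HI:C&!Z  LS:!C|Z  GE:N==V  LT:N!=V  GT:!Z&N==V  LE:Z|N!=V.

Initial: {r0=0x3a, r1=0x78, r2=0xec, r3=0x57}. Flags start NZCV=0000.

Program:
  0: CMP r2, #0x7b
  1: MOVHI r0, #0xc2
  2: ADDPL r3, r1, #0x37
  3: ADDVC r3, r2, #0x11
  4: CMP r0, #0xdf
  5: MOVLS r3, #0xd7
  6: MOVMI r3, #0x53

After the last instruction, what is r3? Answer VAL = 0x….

0: ✓ CMP  NZCV=0011
1: ✓ MOVHI  r0←0xc2
2: ✓ ADDPL  r3←0xaf
3: · ADDVC
4: ✓ CMP  NZCV=1000
5: ✓ MOVLS  r3←0xd7
6: ✓ MOVMI  r3←0x53

VAL = 0x53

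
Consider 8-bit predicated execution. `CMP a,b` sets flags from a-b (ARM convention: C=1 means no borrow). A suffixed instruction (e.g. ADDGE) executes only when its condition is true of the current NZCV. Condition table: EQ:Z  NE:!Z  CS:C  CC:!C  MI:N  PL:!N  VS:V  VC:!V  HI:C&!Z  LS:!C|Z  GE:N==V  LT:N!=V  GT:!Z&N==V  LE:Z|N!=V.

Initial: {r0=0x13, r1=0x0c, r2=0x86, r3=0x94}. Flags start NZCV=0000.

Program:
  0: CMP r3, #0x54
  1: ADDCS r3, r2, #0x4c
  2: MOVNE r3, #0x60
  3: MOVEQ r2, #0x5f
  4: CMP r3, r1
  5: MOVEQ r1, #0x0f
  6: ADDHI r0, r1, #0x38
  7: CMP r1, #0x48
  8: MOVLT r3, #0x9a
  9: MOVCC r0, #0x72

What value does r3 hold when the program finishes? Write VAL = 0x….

[0] flags=0011 → (cmp)
[1] flags=0011 CS?T → r3=0xd2
[2] flags=0011 NE?T → r3=0x60
[3] flags=0011 EQ?F → skip
[4] flags=0010 → (cmp)
[5] flags=0010 EQ?F → skip
[6] flags=0010 HI?T → r0=0x44
[7] flags=1000 → (cmp)
[8] flags=1000 LT?T → r3=0x9a
[9] flags=1000 CC?T → r0=0x72

VAL = 0x9a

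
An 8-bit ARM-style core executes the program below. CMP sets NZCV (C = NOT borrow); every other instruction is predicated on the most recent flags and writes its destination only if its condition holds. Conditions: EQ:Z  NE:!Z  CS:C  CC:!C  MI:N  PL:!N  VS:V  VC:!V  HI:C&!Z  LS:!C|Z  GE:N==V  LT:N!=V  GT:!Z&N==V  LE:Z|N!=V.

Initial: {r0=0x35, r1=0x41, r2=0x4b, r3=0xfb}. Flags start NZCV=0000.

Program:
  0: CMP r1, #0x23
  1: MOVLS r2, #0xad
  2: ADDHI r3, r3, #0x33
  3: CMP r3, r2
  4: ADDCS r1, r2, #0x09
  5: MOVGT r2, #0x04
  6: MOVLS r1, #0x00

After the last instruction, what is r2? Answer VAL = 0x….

VAL = 0x4b

0: ✓ CMP  NZCV=0010
1: · MOVLS
2: ✓ ADDHI  r3←0x2e
3: ✓ CMP  NZCV=1000
4: · ADDCS
5: · MOVGT
6: ✓ MOVLS  r1←0x00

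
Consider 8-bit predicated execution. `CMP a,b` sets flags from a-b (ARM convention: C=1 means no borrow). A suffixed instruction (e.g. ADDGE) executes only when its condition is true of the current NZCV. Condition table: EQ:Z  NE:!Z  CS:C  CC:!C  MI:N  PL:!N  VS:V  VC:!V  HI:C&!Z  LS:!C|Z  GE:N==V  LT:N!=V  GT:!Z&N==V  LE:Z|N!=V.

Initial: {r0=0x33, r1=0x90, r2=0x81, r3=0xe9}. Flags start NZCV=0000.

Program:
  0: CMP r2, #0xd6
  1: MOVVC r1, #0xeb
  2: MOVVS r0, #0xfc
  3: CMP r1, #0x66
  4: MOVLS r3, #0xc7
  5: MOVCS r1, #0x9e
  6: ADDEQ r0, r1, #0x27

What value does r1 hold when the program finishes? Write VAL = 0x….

VAL = 0x9e

[0] flags=1000 → (cmp)
[1] flags=1000 VC?T → r1=0xeb
[2] flags=1000 VS?F → skip
[3] flags=1010 → (cmp)
[4] flags=1010 LS?F → skip
[5] flags=1010 CS?T → r1=0x9e
[6] flags=1010 EQ?F → skip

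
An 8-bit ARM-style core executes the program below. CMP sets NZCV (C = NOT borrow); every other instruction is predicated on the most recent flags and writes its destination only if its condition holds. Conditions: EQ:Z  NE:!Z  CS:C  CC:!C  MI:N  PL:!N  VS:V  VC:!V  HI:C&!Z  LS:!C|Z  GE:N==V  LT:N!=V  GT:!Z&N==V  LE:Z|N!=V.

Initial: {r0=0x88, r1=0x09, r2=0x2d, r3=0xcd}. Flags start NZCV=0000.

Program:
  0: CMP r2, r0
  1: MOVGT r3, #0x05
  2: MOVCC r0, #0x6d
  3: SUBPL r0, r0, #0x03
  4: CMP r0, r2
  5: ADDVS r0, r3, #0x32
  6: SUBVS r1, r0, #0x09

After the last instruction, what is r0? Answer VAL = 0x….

0: ✓ CMP  NZCV=1001
1: ✓ MOVGT  r3←0x05
2: ✓ MOVCC  r0←0x6d
3: · SUBPL
4: ✓ CMP  NZCV=0010
5: · ADDVS
6: · SUBVS

VAL = 0x6d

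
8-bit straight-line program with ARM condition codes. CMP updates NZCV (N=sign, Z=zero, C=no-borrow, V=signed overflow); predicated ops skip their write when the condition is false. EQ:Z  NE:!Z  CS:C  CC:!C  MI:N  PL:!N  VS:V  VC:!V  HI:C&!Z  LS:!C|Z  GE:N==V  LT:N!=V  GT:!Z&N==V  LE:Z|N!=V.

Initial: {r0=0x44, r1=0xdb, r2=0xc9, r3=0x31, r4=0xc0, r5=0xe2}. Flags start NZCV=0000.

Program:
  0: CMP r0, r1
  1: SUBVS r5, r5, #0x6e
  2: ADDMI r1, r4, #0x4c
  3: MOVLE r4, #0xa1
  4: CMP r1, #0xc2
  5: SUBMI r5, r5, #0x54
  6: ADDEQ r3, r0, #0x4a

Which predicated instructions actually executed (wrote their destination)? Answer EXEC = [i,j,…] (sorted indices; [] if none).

0: ✓ CMP  NZCV=0000
1: · SUBVS
2: · ADDMI
3: · MOVLE
4: ✓ CMP  NZCV=0010
5: · SUBMI
6: · ADDEQ

EXEC = []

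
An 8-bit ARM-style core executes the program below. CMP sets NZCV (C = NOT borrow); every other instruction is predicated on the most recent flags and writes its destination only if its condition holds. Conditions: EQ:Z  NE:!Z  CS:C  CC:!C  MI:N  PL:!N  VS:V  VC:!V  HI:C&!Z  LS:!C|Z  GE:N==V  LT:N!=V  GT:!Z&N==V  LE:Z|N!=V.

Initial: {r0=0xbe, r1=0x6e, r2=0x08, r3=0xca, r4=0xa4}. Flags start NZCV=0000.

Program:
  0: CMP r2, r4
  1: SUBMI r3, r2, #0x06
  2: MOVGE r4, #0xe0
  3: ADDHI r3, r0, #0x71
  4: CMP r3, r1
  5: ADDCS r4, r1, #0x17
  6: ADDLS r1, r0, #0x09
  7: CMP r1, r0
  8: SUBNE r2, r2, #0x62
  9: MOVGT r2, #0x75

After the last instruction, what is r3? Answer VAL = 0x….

VAL = 0xca

0: ✓ CMP  NZCV=0000
1: · SUBMI
2: ✓ MOVGE  r4←0xe0
3: · ADDHI
4: ✓ CMP  NZCV=0011
5: ✓ ADDCS  r4←0x85
6: · ADDLS
7: ✓ CMP  NZCV=1001
8: ✓ SUBNE  r2←0xa6
9: ✓ MOVGT  r2←0x75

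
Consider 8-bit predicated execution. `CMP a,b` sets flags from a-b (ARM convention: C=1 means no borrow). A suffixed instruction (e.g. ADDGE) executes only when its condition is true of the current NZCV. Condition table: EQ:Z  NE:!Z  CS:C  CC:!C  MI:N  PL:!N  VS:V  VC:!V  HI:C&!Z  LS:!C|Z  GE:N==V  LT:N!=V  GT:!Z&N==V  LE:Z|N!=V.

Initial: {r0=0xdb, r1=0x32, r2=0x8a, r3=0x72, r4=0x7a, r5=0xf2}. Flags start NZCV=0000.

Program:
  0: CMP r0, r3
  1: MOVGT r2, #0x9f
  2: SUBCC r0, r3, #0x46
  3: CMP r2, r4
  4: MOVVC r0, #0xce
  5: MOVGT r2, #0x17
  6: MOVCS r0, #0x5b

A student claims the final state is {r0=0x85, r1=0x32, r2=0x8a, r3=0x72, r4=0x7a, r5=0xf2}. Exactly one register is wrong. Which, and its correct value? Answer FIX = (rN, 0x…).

FIX = (r0, 0x5b)

[0] flags=0011 → (cmp)
[1] flags=0011 GT?F → skip
[2] flags=0011 CC?F → skip
[3] flags=0011 → (cmp)
[4] flags=0011 VC?F → skip
[5] flags=0011 GT?F → skip
[6] flags=0011 CS?T → r0=0x5b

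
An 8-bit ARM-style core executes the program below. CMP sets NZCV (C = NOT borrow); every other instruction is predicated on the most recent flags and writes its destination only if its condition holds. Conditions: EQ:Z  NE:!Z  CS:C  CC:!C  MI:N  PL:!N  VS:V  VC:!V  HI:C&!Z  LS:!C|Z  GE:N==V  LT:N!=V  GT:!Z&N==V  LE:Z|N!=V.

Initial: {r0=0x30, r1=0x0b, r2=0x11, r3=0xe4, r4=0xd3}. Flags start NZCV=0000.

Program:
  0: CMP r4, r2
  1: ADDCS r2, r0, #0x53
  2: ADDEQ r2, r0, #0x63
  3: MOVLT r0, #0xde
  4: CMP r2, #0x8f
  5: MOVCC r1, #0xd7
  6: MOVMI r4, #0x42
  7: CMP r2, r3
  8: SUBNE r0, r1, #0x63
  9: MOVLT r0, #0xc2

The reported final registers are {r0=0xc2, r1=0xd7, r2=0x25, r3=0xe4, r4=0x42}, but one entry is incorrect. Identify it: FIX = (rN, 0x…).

0: ✓ CMP  NZCV=1010
1: ✓ ADDCS  r2←0x83
2: · ADDEQ
3: ✓ MOVLT  r0←0xde
4: ✓ CMP  NZCV=1000
5: ✓ MOVCC  r1←0xd7
6: ✓ MOVMI  r4←0x42
7: ✓ CMP  NZCV=1000
8: ✓ SUBNE  r0←0x74
9: ✓ MOVLT  r0←0xc2

FIX = (r2, 0x83)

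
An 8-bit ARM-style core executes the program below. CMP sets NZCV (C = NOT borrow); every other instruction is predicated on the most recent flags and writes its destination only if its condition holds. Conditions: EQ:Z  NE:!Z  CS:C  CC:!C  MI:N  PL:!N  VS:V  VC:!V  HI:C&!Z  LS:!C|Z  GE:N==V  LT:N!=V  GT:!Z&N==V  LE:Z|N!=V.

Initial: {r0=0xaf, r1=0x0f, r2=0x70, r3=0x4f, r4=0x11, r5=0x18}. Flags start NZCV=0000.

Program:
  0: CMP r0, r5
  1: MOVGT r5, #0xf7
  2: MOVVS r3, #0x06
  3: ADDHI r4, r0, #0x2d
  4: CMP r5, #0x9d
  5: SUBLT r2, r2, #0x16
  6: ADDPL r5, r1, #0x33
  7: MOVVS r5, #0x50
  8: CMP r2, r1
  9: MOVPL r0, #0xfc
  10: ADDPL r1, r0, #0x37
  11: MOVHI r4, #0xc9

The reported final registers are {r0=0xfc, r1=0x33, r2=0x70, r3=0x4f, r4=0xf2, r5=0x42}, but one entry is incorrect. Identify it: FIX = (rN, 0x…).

FIX = (r4, 0xc9)

0: ✓ CMP  NZCV=1010
1: · MOVGT
2: · MOVVS
3: ✓ ADDHI  r4←0xdc
4: ✓ CMP  NZCV=0000
5: · SUBLT
6: ✓ ADDPL  r5←0x42
7: · MOVVS
8: ✓ CMP  NZCV=0010
9: ✓ MOVPL  r0←0xfc
10: ✓ ADDPL  r1←0x33
11: ✓ MOVHI  r4←0xc9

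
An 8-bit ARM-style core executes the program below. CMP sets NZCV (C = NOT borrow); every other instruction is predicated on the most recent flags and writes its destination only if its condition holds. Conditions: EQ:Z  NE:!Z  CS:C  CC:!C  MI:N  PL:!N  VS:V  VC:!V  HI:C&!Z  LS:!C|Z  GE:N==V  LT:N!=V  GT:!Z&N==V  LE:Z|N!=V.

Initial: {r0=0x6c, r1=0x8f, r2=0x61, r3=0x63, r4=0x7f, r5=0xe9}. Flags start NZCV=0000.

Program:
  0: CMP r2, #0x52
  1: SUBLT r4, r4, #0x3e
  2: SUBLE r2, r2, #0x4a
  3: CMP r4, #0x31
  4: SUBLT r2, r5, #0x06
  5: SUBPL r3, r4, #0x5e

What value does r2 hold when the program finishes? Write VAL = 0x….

0: ✓ CMP  NZCV=0010
1: · SUBLT
2: · SUBLE
3: ✓ CMP  NZCV=0010
4: · SUBLT
5: ✓ SUBPL  r3←0x21

VAL = 0x61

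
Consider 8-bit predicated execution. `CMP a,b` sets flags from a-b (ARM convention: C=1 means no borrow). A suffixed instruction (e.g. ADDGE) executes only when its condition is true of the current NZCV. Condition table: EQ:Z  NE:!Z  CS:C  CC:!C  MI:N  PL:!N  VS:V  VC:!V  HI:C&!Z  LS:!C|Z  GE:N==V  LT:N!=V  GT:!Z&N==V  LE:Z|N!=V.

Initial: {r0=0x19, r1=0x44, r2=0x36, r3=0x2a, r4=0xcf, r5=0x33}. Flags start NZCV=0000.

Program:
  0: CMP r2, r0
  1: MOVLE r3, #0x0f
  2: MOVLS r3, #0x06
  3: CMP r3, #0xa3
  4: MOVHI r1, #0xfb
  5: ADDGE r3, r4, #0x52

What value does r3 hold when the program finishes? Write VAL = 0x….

VAL = 0x21

[0] flags=0010 → (cmp)
[1] flags=0010 LE?F → skip
[2] flags=0010 LS?F → skip
[3] flags=1001 → (cmp)
[4] flags=1001 HI?F → skip
[5] flags=1001 GE?T → r3=0x21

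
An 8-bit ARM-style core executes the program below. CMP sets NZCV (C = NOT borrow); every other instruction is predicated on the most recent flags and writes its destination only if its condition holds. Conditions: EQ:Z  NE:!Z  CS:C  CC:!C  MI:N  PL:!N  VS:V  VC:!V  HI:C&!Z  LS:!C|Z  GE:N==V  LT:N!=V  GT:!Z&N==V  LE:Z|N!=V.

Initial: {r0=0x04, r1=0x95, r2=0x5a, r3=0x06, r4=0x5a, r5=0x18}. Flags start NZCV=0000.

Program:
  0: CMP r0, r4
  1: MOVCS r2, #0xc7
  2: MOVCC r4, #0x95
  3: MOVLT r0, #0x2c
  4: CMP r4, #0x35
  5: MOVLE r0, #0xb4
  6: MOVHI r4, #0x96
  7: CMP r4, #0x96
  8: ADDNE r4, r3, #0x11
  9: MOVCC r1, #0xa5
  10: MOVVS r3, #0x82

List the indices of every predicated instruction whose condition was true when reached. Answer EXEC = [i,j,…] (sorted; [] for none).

0: ✓ CMP  NZCV=1000
1: · MOVCS
2: ✓ MOVCC  r4←0x95
3: ✓ MOVLT  r0←0x2c
4: ✓ CMP  NZCV=0011
5: ✓ MOVLE  r0←0xb4
6: ✓ MOVHI  r4←0x96
7: ✓ CMP  NZCV=0110
8: · ADDNE
9: · MOVCC
10: · MOVVS

EXEC = [2,3,5,6]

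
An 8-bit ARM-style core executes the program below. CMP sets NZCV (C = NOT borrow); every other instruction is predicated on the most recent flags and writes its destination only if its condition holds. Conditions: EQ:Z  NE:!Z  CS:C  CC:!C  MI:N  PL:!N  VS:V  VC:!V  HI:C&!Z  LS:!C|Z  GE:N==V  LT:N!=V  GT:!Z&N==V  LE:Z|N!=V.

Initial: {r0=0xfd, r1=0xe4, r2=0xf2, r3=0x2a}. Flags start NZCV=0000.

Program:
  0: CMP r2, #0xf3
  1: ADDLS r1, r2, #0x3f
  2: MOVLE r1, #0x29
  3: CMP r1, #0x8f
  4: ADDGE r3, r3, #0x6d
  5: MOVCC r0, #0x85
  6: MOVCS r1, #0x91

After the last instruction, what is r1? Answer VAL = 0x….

[0] flags=1000 → (cmp)
[1] flags=1000 LS?T → r1=0x31
[2] flags=1000 LE?T → r1=0x29
[3] flags=1001 → (cmp)
[4] flags=1001 GE?T → r3=0x97
[5] flags=1001 CC?T → r0=0x85
[6] flags=1001 CS?F → skip

VAL = 0x29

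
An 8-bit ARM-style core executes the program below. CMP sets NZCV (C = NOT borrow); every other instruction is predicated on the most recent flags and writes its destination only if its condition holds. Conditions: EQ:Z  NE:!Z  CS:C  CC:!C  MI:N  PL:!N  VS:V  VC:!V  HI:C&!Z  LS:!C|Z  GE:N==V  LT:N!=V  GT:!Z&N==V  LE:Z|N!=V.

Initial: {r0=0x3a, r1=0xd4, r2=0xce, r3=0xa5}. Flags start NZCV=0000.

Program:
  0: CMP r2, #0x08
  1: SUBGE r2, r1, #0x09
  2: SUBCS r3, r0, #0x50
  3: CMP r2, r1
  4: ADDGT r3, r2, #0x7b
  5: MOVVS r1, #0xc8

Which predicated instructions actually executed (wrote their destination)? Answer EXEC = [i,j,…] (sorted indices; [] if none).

[0] flags=1010 → (cmp)
[1] flags=1010 GE?F → skip
[2] flags=1010 CS?T → r3=0xea
[3] flags=1000 → (cmp)
[4] flags=1000 GT?F → skip
[5] flags=1000 VS?F → skip

EXEC = [2]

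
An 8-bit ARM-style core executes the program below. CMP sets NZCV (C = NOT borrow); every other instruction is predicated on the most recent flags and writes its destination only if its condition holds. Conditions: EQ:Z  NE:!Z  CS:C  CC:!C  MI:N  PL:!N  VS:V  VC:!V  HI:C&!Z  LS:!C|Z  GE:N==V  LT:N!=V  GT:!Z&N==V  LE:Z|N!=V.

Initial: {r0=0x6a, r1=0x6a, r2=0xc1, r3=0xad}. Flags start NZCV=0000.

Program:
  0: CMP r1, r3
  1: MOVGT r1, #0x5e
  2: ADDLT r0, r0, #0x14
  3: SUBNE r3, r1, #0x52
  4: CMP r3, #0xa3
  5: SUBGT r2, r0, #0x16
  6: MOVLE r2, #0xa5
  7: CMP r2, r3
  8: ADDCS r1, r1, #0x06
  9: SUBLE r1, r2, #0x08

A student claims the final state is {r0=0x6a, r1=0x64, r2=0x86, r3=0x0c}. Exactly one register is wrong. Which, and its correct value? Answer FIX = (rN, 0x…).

FIX = (r2, 0x54)

[0] flags=1001 → (cmp)
[1] flags=1001 GT?T → r1=0x5e
[2] flags=1001 LT?F → skip
[3] flags=1001 NE?T → r3=0x0c
[4] flags=0000 → (cmp)
[5] flags=0000 GT?T → r2=0x54
[6] flags=0000 LE?F → skip
[7] flags=0010 → (cmp)
[8] flags=0010 CS?T → r1=0x64
[9] flags=0010 LE?F → skip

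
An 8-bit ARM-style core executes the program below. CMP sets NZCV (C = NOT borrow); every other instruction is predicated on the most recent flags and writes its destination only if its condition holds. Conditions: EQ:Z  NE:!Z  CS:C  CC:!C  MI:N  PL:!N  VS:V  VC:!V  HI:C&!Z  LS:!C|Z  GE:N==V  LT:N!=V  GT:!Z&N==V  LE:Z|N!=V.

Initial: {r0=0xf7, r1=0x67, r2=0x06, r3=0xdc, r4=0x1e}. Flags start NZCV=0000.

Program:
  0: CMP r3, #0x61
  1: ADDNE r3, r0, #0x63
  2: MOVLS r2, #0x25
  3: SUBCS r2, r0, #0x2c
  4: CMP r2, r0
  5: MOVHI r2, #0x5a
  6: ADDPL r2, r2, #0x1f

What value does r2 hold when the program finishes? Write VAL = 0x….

0: ✓ CMP  NZCV=0011
1: ✓ ADDNE  r3←0x5a
2: · MOVLS
3: ✓ SUBCS  r2←0xcb
4: ✓ CMP  NZCV=1000
5: · MOVHI
6: · ADDPL

VAL = 0xcb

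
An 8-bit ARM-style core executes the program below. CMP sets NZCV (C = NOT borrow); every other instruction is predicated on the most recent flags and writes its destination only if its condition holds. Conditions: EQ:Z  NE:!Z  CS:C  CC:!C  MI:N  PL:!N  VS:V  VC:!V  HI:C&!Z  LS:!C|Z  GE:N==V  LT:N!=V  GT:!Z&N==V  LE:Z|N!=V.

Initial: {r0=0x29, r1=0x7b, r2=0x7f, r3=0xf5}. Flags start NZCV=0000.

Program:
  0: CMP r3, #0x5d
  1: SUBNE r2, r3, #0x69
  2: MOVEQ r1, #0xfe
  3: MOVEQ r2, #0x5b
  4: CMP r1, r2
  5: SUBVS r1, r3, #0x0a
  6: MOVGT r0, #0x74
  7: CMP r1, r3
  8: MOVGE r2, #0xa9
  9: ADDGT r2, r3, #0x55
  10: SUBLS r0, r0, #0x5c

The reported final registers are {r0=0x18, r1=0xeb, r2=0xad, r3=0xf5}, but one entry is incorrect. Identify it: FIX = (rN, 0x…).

[0] flags=1010 → (cmp)
[1] flags=1010 NE?T → r2=0x8c
[2] flags=1010 EQ?F → skip
[3] flags=1010 EQ?F → skip
[4] flags=1001 → (cmp)
[5] flags=1001 VS?T → r1=0xeb
[6] flags=1001 GT?T → r0=0x74
[7] flags=1000 → (cmp)
[8] flags=1000 GE?F → skip
[9] flags=1000 GT?F → skip
[10] flags=1000 LS?T → r0=0x18

FIX = (r2, 0x8c)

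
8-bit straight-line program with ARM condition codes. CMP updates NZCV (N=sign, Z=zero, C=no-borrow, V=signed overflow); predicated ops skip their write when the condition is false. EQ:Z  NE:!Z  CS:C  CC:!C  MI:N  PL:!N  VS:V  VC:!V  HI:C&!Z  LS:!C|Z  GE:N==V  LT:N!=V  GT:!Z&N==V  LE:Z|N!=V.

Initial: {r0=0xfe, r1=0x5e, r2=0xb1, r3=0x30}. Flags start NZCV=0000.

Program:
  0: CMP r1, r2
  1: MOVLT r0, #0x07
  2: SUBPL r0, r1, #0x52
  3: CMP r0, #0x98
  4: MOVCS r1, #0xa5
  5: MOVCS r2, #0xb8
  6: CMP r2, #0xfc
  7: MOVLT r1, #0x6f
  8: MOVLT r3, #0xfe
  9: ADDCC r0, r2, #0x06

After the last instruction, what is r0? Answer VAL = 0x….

VAL = 0xbe

[0] flags=1001 → (cmp)
[1] flags=1001 LT?F → skip
[2] flags=1001 PL?F → skip
[3] flags=0010 → (cmp)
[4] flags=0010 CS?T → r1=0xa5
[5] flags=0010 CS?T → r2=0xb8
[6] flags=1000 → (cmp)
[7] flags=1000 LT?T → r1=0x6f
[8] flags=1000 LT?T → r3=0xfe
[9] flags=1000 CC?T → r0=0xbe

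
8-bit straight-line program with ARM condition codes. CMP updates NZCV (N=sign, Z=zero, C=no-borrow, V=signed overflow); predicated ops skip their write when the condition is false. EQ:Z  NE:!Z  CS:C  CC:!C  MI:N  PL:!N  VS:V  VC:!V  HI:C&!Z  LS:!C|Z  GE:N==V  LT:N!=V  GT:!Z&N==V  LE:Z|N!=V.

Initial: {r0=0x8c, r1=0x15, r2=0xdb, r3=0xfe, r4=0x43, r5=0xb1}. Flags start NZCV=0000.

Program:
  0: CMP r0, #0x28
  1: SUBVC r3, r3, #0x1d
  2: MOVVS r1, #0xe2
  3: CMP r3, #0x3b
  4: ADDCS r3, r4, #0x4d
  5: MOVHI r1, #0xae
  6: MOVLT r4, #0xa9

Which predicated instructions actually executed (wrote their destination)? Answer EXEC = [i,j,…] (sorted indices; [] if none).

0: ✓ CMP  NZCV=0011
1: · SUBVC
2: ✓ MOVVS  r1←0xe2
3: ✓ CMP  NZCV=1010
4: ✓ ADDCS  r3←0x90
5: ✓ MOVHI  r1←0xae
6: ✓ MOVLT  r4←0xa9

EXEC = [2,4,5,6]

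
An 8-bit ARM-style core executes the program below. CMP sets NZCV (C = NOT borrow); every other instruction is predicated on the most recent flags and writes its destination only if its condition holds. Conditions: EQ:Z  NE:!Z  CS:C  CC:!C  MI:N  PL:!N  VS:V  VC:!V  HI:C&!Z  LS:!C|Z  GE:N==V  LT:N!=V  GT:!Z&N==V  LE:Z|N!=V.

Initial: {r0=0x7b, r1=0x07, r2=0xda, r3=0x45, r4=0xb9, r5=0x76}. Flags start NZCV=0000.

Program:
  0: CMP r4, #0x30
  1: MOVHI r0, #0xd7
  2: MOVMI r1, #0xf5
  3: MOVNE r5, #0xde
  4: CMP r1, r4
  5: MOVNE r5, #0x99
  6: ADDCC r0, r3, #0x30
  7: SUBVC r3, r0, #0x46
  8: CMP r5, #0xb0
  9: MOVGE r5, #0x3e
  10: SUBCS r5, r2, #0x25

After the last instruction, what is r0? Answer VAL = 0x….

0: ✓ CMP  NZCV=1010
1: ✓ MOVHI  r0←0xd7
2: ✓ MOVMI  r1←0xf5
3: ✓ MOVNE  r5←0xde
4: ✓ CMP  NZCV=0010
5: ✓ MOVNE  r5←0x99
6: · ADDCC
7: ✓ SUBVC  r3←0x91
8: ✓ CMP  NZCV=1000
9: · MOVGE
10: · SUBCS

VAL = 0xd7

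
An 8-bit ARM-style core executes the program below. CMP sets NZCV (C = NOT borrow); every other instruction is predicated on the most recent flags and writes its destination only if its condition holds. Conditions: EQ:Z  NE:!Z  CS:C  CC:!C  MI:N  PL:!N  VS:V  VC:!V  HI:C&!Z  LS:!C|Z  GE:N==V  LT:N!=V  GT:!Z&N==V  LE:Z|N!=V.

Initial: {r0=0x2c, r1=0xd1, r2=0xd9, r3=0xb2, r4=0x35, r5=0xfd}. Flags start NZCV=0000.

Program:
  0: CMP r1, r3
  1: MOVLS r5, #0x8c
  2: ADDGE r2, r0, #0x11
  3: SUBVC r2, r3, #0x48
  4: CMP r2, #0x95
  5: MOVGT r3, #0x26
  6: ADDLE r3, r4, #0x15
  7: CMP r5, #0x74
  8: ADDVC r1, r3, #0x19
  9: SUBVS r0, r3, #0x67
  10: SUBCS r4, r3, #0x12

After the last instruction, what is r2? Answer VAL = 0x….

[0] flags=0010 → (cmp)
[1] flags=0010 LS?F → skip
[2] flags=0010 GE?T → r2=0x3d
[3] flags=0010 VC?T → r2=0x6a
[4] flags=1001 → (cmp)
[5] flags=1001 GT?T → r3=0x26
[6] flags=1001 LE?F → skip
[7] flags=1010 → (cmp)
[8] flags=1010 VC?T → r1=0x3f
[9] flags=1010 VS?F → skip
[10] flags=1010 CS?T → r4=0x14

VAL = 0x6a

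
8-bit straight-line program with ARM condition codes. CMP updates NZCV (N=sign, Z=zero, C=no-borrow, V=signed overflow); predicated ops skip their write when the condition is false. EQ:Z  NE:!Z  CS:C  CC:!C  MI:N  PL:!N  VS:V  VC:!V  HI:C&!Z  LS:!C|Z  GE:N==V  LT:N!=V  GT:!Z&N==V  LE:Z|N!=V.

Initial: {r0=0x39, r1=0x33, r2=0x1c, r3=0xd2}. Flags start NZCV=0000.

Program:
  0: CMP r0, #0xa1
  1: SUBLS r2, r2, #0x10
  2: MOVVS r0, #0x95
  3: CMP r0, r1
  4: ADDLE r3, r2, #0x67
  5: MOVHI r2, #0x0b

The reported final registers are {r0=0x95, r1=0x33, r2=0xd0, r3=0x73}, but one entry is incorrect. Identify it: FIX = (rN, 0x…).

[0] flags=1001 → (cmp)
[1] flags=1001 LS?T → r2=0x0c
[2] flags=1001 VS?T → r0=0x95
[3] flags=0011 → (cmp)
[4] flags=0011 LE?T → r3=0x73
[5] flags=0011 HI?T → r2=0x0b

FIX = (r2, 0x0b)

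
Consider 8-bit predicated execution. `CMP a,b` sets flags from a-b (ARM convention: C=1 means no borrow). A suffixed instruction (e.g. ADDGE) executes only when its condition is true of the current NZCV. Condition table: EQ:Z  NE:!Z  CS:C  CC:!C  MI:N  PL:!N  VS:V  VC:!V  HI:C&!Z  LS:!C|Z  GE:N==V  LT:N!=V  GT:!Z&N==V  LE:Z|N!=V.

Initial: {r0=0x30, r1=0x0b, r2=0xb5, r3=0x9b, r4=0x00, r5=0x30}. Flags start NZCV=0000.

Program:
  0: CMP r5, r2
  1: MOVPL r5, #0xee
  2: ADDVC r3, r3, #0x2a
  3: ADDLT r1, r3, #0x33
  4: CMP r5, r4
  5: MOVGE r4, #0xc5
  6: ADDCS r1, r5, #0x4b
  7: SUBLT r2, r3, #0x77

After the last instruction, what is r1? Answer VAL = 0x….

0: ✓ CMP  NZCV=0000
1: ✓ MOVPL  r5←0xee
2: ✓ ADDVC  r3←0xc5
3: · ADDLT
4: ✓ CMP  NZCV=1010
5: · MOVGE
6: ✓ ADDCS  r1←0x39
7: ✓ SUBLT  r2←0x4e

VAL = 0x39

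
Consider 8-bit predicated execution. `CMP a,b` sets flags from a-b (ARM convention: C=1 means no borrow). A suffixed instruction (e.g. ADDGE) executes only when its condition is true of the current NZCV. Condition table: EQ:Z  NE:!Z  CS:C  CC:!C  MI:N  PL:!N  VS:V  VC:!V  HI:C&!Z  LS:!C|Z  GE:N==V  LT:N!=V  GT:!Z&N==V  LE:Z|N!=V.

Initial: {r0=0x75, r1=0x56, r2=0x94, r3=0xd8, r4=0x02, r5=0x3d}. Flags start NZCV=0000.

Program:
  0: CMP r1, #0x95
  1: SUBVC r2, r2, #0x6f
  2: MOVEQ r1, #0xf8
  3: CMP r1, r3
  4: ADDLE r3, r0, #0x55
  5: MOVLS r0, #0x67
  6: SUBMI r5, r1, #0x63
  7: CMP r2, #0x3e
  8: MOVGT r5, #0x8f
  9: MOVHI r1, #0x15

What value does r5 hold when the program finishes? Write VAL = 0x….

VAL = 0x3d

0: ✓ CMP  NZCV=1001
1: · SUBVC
2: · MOVEQ
3: ✓ CMP  NZCV=0000
4: · ADDLE
5: ✓ MOVLS  r0←0x67
6: · SUBMI
7: ✓ CMP  NZCV=0011
8: · MOVGT
9: ✓ MOVHI  r1←0x15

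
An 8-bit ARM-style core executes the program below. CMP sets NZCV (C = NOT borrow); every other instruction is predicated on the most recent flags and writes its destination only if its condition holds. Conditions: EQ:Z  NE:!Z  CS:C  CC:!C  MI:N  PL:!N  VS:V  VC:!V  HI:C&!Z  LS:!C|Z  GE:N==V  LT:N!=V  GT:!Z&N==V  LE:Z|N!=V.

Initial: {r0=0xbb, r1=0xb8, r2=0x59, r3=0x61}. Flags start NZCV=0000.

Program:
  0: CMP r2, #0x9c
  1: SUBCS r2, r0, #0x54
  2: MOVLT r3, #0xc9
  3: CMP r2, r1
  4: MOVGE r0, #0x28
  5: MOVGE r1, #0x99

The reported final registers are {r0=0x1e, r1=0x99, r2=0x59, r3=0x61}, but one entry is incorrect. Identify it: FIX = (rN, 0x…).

0: ✓ CMP  NZCV=1001
1: · SUBCS
2: · MOVLT
3: ✓ CMP  NZCV=1001
4: ✓ MOVGE  r0←0x28
5: ✓ MOVGE  r1←0x99

FIX = (r0, 0x28)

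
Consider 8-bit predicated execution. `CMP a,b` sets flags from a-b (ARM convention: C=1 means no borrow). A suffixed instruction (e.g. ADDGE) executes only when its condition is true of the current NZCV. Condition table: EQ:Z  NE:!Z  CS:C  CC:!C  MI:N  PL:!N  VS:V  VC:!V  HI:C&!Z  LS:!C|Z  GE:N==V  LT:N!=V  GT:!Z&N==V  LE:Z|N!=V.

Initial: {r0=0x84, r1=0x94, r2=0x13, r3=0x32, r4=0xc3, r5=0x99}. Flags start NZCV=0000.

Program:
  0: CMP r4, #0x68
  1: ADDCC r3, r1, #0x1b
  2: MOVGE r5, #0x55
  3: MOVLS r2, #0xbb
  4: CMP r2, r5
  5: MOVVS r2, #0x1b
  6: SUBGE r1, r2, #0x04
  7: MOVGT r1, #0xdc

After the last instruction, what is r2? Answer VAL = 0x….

[0] flags=0011 → (cmp)
[1] flags=0011 CC?F → skip
[2] flags=0011 GE?F → skip
[3] flags=0011 LS?F → skip
[4] flags=0000 → (cmp)
[5] flags=0000 VS?F → skip
[6] flags=0000 GE?T → r1=0x0f
[7] flags=0000 GT?T → r1=0xdc

VAL = 0x13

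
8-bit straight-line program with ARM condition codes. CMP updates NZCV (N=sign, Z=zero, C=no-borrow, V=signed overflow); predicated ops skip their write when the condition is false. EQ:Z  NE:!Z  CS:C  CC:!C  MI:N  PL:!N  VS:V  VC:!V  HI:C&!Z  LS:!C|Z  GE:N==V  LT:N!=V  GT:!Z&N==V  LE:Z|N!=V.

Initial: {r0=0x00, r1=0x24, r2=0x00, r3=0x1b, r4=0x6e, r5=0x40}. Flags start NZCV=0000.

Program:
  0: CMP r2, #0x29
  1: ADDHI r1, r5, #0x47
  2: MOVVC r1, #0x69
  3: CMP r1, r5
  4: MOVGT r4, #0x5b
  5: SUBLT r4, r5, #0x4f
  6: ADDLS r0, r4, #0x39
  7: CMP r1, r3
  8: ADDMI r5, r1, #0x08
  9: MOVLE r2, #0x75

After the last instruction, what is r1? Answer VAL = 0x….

[0] flags=1000 → (cmp)
[1] flags=1000 HI?F → skip
[2] flags=1000 VC?T → r1=0x69
[3] flags=0010 → (cmp)
[4] flags=0010 GT?T → r4=0x5b
[5] flags=0010 LT?F → skip
[6] flags=0010 LS?F → skip
[7] flags=0010 → (cmp)
[8] flags=0010 MI?F → skip
[9] flags=0010 LE?F → skip

VAL = 0x69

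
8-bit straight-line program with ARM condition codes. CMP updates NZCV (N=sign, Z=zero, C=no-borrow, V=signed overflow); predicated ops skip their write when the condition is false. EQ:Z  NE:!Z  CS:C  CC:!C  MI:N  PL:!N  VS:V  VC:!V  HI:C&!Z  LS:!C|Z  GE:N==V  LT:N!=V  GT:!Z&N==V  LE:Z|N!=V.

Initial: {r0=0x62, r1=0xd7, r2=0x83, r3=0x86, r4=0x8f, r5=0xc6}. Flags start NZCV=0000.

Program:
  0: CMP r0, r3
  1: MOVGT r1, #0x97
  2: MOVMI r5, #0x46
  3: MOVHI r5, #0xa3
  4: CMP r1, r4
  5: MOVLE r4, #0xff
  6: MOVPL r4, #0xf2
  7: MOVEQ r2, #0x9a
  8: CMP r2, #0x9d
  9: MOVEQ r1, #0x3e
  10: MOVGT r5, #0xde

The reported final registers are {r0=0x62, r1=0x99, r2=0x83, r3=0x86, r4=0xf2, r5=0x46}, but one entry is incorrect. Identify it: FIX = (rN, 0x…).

[0] flags=1001 → (cmp)
[1] flags=1001 GT?T → r1=0x97
[2] flags=1001 MI?T → r5=0x46
[3] flags=1001 HI?F → skip
[4] flags=0010 → (cmp)
[5] flags=0010 LE?F → skip
[6] flags=0010 PL?T → r4=0xf2
[7] flags=0010 EQ?F → skip
[8] flags=1000 → (cmp)
[9] flags=1000 EQ?F → skip
[10] flags=1000 GT?F → skip

FIX = (r1, 0x97)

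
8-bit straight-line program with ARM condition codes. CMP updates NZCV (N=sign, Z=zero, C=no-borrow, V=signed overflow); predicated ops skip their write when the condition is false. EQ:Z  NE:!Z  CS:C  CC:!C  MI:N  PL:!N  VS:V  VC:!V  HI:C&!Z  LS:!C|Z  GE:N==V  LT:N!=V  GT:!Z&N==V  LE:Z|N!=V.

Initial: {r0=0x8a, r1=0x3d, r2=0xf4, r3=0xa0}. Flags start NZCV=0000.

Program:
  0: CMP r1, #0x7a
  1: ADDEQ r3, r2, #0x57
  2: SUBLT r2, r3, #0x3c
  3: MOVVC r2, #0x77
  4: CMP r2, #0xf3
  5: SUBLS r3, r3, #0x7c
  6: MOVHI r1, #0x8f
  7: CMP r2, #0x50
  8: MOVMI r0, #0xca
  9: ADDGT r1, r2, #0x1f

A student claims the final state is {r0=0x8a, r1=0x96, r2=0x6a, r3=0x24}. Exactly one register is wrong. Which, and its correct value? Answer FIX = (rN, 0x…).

FIX = (r2, 0x77)

0: ✓ CMP  NZCV=1000
1: · ADDEQ
2: ✓ SUBLT  r2←0x64
3: ✓ MOVVC  r2←0x77
4: ✓ CMP  NZCV=1001
5: ✓ SUBLS  r3←0x24
6: · MOVHI
7: ✓ CMP  NZCV=0010
8: · MOVMI
9: ✓ ADDGT  r1←0x96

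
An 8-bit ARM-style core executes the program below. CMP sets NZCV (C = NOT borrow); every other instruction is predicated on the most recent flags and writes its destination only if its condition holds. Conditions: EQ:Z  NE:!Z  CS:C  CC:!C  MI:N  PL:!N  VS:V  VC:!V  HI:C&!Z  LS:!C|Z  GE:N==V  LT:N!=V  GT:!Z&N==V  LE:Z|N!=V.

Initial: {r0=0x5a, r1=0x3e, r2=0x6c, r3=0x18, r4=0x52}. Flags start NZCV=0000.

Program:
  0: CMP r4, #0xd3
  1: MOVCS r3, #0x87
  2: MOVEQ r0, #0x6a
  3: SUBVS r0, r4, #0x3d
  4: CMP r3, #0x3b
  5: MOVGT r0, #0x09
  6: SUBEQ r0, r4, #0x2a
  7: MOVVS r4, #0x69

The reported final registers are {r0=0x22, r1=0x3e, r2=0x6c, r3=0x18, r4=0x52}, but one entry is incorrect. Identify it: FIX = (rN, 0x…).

FIX = (r0, 0x5a)

[0] flags=0000 → (cmp)
[1] flags=0000 CS?F → skip
[2] flags=0000 EQ?F → skip
[3] flags=0000 VS?F → skip
[4] flags=1000 → (cmp)
[5] flags=1000 GT?F → skip
[6] flags=1000 EQ?F → skip
[7] flags=1000 VS?F → skip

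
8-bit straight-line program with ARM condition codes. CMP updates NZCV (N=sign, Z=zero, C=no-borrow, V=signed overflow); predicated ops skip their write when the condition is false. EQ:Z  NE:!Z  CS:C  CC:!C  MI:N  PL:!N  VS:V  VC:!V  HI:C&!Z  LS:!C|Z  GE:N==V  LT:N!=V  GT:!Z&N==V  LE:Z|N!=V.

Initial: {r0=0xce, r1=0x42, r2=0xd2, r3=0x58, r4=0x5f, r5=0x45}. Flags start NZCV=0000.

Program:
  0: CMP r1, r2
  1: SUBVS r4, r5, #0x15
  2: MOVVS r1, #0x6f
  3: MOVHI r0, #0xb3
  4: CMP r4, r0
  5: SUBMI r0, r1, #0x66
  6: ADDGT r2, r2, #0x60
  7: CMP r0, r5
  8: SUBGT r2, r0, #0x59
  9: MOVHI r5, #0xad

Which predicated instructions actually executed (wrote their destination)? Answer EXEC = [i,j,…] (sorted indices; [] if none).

0: ✓ CMP  NZCV=0000
1: · SUBVS
2: · MOVVS
3: · MOVHI
4: ✓ CMP  NZCV=1001
5: ✓ SUBMI  r0←0xdc
6: ✓ ADDGT  r2←0x32
7: ✓ CMP  NZCV=1010
8: · SUBGT
9: ✓ MOVHI  r5←0xad

EXEC = [5,6,9]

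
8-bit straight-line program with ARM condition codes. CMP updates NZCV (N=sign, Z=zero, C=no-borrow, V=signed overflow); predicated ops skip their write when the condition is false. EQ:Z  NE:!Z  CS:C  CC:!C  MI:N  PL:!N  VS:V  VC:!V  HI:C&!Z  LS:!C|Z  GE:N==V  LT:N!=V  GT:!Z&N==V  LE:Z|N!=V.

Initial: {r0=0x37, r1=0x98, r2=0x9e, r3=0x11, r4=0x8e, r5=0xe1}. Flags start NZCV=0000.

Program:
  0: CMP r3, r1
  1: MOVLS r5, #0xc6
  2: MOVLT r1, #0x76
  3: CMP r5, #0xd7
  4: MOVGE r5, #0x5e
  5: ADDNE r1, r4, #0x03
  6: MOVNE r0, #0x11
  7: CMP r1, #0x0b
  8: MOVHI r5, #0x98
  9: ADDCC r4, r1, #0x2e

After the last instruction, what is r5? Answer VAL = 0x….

VAL = 0x98

[0] flags=0000 → (cmp)
[1] flags=0000 LS?T → r5=0xc6
[2] flags=0000 LT?F → skip
[3] flags=1000 → (cmp)
[4] flags=1000 GE?F → skip
[5] flags=1000 NE?T → r1=0x91
[6] flags=1000 NE?T → r0=0x11
[7] flags=1010 → (cmp)
[8] flags=1010 HI?T → r5=0x98
[9] flags=1010 CC?F → skip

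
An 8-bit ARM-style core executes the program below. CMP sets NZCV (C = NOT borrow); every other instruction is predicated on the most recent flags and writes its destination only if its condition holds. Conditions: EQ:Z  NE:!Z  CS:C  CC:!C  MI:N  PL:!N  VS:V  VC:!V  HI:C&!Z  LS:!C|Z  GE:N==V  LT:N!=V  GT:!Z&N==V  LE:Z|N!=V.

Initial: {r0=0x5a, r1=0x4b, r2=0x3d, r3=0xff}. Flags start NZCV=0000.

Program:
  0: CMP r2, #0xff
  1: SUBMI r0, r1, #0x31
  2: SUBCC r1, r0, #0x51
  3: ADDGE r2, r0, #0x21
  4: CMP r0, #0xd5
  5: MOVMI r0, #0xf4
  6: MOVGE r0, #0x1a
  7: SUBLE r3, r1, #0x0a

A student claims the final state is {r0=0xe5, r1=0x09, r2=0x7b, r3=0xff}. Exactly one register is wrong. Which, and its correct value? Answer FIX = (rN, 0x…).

0: ✓ CMP  NZCV=0000
1: · SUBMI
2: ✓ SUBCC  r1←0x09
3: ✓ ADDGE  r2←0x7b
4: ✓ CMP  NZCV=1001
5: ✓ MOVMI  r0←0xf4
6: ✓ MOVGE  r0←0x1a
7: · SUBLE

FIX = (r0, 0x1a)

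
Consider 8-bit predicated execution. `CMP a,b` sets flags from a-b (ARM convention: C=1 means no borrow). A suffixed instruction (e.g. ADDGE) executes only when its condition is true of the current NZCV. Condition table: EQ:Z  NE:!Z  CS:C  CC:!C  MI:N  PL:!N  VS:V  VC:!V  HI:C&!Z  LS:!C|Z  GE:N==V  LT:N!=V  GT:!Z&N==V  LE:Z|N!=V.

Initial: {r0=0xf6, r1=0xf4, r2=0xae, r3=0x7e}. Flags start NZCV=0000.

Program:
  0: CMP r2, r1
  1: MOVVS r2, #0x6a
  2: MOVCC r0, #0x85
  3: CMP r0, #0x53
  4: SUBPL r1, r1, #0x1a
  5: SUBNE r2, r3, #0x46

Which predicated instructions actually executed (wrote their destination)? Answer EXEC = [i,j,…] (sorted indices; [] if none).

EXEC = [2,4,5]

0: ✓ CMP  NZCV=1000
1: · MOVVS
2: ✓ MOVCC  r0←0x85
3: ✓ CMP  NZCV=0011
4: ✓ SUBPL  r1←0xda
5: ✓ SUBNE  r2←0x38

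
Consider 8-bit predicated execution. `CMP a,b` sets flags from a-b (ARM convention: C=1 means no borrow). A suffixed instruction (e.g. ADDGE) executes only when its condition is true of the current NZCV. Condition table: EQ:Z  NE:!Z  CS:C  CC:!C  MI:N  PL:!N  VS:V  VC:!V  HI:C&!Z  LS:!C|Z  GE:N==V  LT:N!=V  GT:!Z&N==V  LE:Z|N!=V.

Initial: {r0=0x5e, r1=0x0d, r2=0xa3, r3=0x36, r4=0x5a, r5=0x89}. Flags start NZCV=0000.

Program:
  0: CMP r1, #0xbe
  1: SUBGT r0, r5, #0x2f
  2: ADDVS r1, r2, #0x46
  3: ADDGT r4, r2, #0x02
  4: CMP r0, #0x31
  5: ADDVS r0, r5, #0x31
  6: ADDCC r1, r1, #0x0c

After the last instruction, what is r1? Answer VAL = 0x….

0: ✓ CMP  NZCV=0000
1: ✓ SUBGT  r0←0x5a
2: · ADDVS
3: ✓ ADDGT  r4←0xa5
4: ✓ CMP  NZCV=0010
5: · ADDVS
6: · ADDCC

VAL = 0x0d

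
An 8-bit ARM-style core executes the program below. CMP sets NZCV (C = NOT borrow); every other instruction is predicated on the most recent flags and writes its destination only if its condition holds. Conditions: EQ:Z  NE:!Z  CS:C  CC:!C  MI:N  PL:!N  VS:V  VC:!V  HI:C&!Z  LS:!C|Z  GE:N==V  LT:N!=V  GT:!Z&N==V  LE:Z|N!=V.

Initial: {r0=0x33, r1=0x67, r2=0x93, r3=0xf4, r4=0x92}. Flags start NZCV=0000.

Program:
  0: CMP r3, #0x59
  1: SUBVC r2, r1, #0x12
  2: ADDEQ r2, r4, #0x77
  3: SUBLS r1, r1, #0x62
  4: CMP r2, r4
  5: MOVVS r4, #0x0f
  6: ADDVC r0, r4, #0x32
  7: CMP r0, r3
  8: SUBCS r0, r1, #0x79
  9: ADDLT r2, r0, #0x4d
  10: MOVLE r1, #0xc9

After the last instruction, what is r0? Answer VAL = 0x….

0: ✓ CMP  NZCV=1010
1: ✓ SUBVC  r2←0x55
2: · ADDEQ
3: · SUBLS
4: ✓ CMP  NZCV=1001
5: ✓ MOVVS  r4←0x0f
6: · ADDVC
7: ✓ CMP  NZCV=0000
8: · SUBCS
9: · ADDLT
10: · MOVLE

VAL = 0x33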